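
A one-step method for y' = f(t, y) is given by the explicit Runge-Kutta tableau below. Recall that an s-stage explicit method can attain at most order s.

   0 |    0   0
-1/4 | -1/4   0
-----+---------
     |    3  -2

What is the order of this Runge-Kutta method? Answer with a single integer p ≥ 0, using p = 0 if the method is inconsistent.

b = (3, -2)
c = (0, -1/4)
Σ b_i: 3·1 + (-2)·1 = 1 ✓
b·c: (-2)·(-1/4) = 1/2 ✓; 2 stages ⇒ order 2.

2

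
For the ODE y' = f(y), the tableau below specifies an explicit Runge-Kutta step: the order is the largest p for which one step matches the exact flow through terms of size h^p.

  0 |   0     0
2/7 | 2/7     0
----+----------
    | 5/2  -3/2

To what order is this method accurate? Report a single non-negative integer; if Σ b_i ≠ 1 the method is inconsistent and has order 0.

1

b = (5/2, -3/2)
c = (0, 2/7)
Σ b_i: 5/2·1 + (-3/2)·1 = 1 ✓
b·c: (-3/2)·2/7 = -3/7 ≠ 1/2 ⇒ order 1.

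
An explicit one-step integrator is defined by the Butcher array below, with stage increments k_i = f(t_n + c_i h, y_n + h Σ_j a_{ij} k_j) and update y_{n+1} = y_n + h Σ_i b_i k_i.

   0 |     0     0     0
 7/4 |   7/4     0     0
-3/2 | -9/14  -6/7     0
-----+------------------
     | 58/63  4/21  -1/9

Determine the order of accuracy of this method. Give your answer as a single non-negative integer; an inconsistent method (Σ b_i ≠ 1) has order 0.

b = (58/63, 4/21, -1/9)
c = (0, 7/4, -3/2)
Ac = (0, 0, -3/2)
Σ b_i: 58/63·1 + 4/21·1 + (-1/9)·1 = 1 ✓
b·c: 4/21·7/4 + (-1/9)·(-3/2) = 1/2 ✓
b·c²: 4/21·49/16 + (-1/9)·9/4 = 1/3 ✓
b·Ac: (-1/9)·(-3/2) = 1/6 ✓; 3 stages ⇒ order 3.

3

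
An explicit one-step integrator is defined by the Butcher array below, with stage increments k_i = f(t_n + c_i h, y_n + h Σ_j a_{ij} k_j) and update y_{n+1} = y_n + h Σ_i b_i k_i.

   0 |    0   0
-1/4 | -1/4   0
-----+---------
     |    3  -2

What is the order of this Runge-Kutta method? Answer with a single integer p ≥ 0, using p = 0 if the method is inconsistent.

b = (3, -2)
c = (0, -1/4)
Σ b_i: 3·1 + (-2)·1 = 1 ✓
b·c: (-2)·(-1/4) = 1/2 ✓; 2 stages ⇒ order 2.

2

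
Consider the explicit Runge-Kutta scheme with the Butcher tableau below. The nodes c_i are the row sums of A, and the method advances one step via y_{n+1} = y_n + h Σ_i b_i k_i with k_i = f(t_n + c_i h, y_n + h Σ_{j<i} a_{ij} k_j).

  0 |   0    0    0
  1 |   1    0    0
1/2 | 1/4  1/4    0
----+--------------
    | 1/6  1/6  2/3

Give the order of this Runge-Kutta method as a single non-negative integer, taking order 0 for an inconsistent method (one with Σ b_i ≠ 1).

b = (1/6, 1/6, 2/3)
c = (0, 1, 1/2)
Ac = (0, 0, 1/4)
Σ b_i: 1/6·1 + 1/6·1 + 2/3·1 = 1 ✓
b·c: 1/6·1 + 2/3·1/2 = 1/2 ✓
b·c²: 1/6·1 + 2/3·1/4 = 1/3 ✓
b·Ac: 2/3·1/4 = 1/6 ✓; 3 stages ⇒ order 3.

3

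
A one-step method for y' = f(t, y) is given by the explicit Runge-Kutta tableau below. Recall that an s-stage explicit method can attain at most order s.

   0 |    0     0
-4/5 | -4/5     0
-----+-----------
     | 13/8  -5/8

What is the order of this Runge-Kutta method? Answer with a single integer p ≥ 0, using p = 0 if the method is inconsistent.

2

b = (13/8, -5/8)
c = (0, -4/5)
Σ b_i: 13/8·1 + (-5/8)·1 = 1 ✓
b·c: (-5/8)·(-4/5) = 1/2 ✓; 2 stages ⇒ order 2.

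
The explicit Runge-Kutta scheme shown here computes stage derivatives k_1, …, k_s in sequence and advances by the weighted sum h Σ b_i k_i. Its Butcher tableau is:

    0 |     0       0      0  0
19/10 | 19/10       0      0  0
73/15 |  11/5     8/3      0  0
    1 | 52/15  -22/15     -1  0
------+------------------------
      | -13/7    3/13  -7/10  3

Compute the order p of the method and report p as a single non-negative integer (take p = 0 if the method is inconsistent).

0

b = (-13/7, 3/13, -7/10, 3)
c = (0, 19/10, 73/15, 1)
Ac = (0, 0, 76/15, -574/75)
Σ b_i: (-13/7)·1 + 3/13·1 + (-7/10)·1 + 3·1 = 613/910 ≠ 1 ⇒ order 0.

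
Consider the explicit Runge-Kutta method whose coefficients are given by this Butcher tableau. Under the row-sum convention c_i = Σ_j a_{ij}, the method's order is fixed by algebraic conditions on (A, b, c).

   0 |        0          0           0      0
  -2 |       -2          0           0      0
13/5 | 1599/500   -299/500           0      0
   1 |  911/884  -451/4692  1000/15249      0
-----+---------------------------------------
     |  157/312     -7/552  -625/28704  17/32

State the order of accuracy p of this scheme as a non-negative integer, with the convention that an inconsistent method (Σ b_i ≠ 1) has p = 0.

b = (157/312, -7/552, -625/28704, 17/32)
c = (0, -2, 13/5, 1)
Ac = (0, 0, 299/250, 37/102)
Σ b_i: 157/312·1 + (-7/552)·1 + (-625/28704)·1 + 17/32·1 = 1 ✓
b·c: (-7/552)·(-2) + (-625/28704)·13/5 + 17/32·1 = 1/2 ✓
b·c²: (-7/552)·4 + (-625/28704)·169/25 + 17/32·1 = 1/3 ✓
b·Ac: (-625/28704)·299/250 + 17/32·37/102 = 1/6 ✓
b·c³: (-7/552)·(-8) + (-625/28704)·2197/125 + 17/32·1 = 1/4 ✓
b·(c∘Ac): (-625/28704)·3887/1250 + 17/32·37/102 = 1/8 ✓
b·Ac²: (-625/28704)·(-299/125) + 17/32·1/17 = 1/12 ✓
b·A²c: 17/32·4/51 = 1/24 ✓; 4 stages ⇒ order 4.

4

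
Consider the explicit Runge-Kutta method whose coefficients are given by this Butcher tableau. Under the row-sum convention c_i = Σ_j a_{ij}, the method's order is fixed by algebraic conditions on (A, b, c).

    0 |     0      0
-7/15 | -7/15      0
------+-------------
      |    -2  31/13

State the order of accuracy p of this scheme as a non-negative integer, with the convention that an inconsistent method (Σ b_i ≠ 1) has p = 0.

b = (-2, 31/13)
c = (0, -7/15)
Σ b_i: (-2)·1 + 31/13·1 = 5/13 ≠ 1 ⇒ order 0.

0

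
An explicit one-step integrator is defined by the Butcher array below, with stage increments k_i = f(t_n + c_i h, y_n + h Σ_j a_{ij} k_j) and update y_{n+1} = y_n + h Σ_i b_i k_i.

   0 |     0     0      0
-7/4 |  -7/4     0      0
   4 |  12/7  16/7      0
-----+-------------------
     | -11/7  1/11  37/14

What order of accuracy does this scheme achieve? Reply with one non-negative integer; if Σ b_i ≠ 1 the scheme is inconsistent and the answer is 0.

0

b = (-11/7, 1/11, 37/14)
c = (0, -7/4, 4)
Ac = (0, 0, -4)
Σ b_i: (-11/7)·1 + 1/11·1 + 37/14·1 = 179/154 ≠ 1 ⇒ order 0.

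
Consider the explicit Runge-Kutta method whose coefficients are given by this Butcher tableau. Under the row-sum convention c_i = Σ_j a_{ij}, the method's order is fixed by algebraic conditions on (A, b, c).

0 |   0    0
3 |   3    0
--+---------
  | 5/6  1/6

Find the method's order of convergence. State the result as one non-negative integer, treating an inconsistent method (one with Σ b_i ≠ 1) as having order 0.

b = (5/6, 1/6)
c = (0, 3)
Σ b_i: 5/6·1 + 1/6·1 = 1 ✓
b·c: 1/6·3 = 1/2 ✓; 2 stages ⇒ order 2.

2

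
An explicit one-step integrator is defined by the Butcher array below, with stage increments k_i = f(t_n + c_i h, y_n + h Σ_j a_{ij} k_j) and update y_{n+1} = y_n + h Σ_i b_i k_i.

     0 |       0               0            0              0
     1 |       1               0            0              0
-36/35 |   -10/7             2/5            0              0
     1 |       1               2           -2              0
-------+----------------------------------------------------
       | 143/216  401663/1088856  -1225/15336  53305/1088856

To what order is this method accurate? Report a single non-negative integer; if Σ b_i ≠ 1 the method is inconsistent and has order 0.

b = (143/216, 401663/1088856, -1225/15336, 53305/1088856)
c = (0, 1, -36/35, 1)
Ac = (0, 0, 2/5, 142/35)
Σ b_i: 143/216·1 + 401663/1088856·1 + (-1225/15336)·1 + 53305/1088856·1 = 1 ✓
b·c: 401663/1088856·1 + (-1225/15336)·(-36/35) + 53305/1088856·1 = 1/2 ✓
b·c²: 401663/1088856·1 + (-1225/15336)·1296/1225 + 53305/1088856·1 = 1/3 ✓
b·Ac: (-1225/15336)·2/5 + 53305/1088856·142/35 = 1/6 ✓
b·c³: 401663/1088856·1 + (-1225/15336)·(-46656/42875) + 53305/1088856·1 = 53/105 ≠ 1/4 ⇒ order 3.
b·(c∘Ac): (-1225/15336)·(-72/175) + 53305/1088856·142/35 = 25/108 ≠ 1/8
b·Ac²: (-1225/15336)·2/5 + 53305/1088856·(-142/1225) = -187/4970 ≠ 1/12
b·A²c: 53305/1088856·(-4/5) = -10661/272214 ≠ 1/24

3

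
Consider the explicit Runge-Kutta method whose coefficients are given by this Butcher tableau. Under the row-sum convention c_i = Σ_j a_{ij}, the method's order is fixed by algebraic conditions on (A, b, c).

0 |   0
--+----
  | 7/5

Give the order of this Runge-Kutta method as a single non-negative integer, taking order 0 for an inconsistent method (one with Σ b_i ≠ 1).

0

b = (7/5)
c = (0)
Σ b_i: 7/5·1 = 7/5 ≠ 1 ⇒ order 0.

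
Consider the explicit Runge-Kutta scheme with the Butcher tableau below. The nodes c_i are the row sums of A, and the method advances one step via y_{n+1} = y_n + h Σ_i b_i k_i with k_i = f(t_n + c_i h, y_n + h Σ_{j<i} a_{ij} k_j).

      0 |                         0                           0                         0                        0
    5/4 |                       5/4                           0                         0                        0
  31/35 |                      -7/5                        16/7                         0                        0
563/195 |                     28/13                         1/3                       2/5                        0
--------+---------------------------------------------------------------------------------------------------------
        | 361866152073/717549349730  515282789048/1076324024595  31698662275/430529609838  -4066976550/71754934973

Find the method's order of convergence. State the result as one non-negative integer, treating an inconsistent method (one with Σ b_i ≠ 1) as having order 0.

b = (361866152073/717549349730, 515282789048/1076324024595, 31698662275/430529609838, -4066976550/71754934973)
c = (0, 5/4, 31/35, 563/195)
Ac = (0, 0, 20/7, 1619/2100)
Σ b_i: 361866152073/717549349730·1 + 515282789048/1076324024595·1 + 31698662275/430529609838·1 + (-4066976550/71754934973)·1 = 1 ✓
b·c: 515282789048/1076324024595·5/4 + 31698662275/430529609838·31/35 + (-4066976550/71754934973)·563/195 = 1/2 ✓
b·c²: 515282789048/1076324024595·25/16 + 31698662275/430529609838·961/1225 + (-4066976550/71754934973)·316969/38025 = 1/3 ✓
b·Ac: 31698662275/430529609838·20/7 + (-4066976550/71754934973)·1619/2100 = 1/6 ✓
b·c³: 515282789048/1076324024595·125/64 + 31698662275/430529609838·29791/42875 + (-4066976550/71754934973)·178453547/7414875 = -9761324685403/25831776590280 ≠ 1/4 ⇒ order 3.
b·(c∘Ac): 31698662275/430529609838·124/49 + (-4066976550/71754934973)·911497/409500 = 43169105947/717549349730 ≠ 1/8
b·Ac²: 31698662275/430529609838·25/7 + (-4066976550/71754934973)·245381/294000 = 12998020358027/60274145377320 ≠ 1/12
b·A²c: (-4066976550/71754934973)·8/7 = -4647973200/71754934973 ≠ 1/24

3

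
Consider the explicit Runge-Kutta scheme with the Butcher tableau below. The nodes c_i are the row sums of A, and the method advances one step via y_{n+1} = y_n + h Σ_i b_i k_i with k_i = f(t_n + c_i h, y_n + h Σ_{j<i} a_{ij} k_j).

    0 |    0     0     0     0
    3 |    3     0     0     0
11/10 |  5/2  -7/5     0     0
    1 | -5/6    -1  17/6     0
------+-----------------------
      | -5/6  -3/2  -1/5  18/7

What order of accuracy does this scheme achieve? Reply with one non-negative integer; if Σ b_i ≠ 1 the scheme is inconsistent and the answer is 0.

b = (-5/6, -3/2, -1/5, 18/7)
c = (0, 3, 11/10, 1)
Ac = (0, 0, -21/5, 7/60)
Σ b_i: (-5/6)·1 + (-3/2)·1 + (-1/5)·1 + 18/7·1 = 4/105 ≠ 1 ⇒ order 0.

0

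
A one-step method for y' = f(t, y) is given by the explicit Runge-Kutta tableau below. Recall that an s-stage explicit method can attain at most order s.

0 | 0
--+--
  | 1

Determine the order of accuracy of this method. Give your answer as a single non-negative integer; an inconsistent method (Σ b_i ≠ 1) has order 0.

b = (1)
c = (0)
Σ b_i: 1·1 = 1 ✓; 1 stage ⇒ order 1.

1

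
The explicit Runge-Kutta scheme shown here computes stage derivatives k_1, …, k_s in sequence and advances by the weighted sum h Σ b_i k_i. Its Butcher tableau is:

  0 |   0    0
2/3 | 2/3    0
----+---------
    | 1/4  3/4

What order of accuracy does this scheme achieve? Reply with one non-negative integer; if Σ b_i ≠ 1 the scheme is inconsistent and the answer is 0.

b = (1/4, 3/4)
c = (0, 2/3)
Σ b_i: 1/4·1 + 3/4·1 = 1 ✓
b·c: 3/4·2/3 = 1/2 ✓; 2 stages ⇒ order 2.

2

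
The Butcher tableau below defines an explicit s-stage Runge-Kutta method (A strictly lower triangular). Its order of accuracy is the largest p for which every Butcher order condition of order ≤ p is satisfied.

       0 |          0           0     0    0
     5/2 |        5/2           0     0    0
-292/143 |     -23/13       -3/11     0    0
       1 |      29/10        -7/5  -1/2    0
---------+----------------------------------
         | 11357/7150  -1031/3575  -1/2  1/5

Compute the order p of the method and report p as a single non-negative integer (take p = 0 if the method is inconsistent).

b = (11357/7150, -1031/3575, -1/2, 1/5)
c = (0, 5/2, -292/143, 1)
Ac = (0, 0, -15/22, -709/286)
Σ b_i: 11357/7150·1 + (-1031/3575)·1 + (-1/2)·1 + 1/5·1 = 1 ✓
b·c: (-1031/3575)·5/2 + (-1/2)·(-292/143) + 1/5·1 = 1/2 ✓
b·c²: (-1031/3575)·25/4 + (-1/2)·85264/20449 + 1/5·1 = -1508009/408980 ≠ 1/3 ⇒ order 2.
b·Ac: (-1/2)·(-15/22) + 1/5·(-709/286) = -443/2860 ≠ 1/6

2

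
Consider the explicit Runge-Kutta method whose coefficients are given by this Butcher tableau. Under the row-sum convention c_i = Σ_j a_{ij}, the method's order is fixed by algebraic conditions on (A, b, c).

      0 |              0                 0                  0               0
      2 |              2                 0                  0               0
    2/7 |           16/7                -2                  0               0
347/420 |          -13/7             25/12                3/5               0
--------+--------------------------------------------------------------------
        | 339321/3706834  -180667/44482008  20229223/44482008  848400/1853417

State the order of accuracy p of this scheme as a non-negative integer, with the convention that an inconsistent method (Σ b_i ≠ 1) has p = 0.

3

b = (339321/3706834, -180667/44482008, 20229223/44482008, 848400/1853417)
c = (0, 2, 2/7, 347/420)
Ac = (0, 0, -4, 911/210)
Σ b_i: 339321/3706834·1 + (-180667/44482008)·1 + 20229223/44482008·1 + 848400/1853417·1 = 1 ✓
b·c: (-180667/44482008)·2 + 20229223/44482008·2/7 + 848400/1853417·347/420 = 1/2 ✓
b·c²: (-180667/44482008)·4 + 20229223/44482008·4/49 + 848400/1853417·120409/176400 = 1/3 ✓
b·Ac: 20229223/44482008·(-4) + 848400/1853417·911/210 = 1/6 ✓
b·c³: (-180667/44482008)·8 + 20229223/44482008·8/343 + 848400/1853417·41781923/74088000 = 3862206583/16347137940 ≠ 1/4 ⇒ order 3.
b·(c∘Ac): 20229223/44482008·(-8/7) + 848400/1853417·316117/88200 = 14542137/12973919 ≠ 1/8
b·Ac²: 20229223/44482008·(-8) + 848400/1853417·6161/735 = 7738079/38921757 ≠ 1/12
b·A²c: 848400/1853417·(-12/5) = -2036160/1853417 ≠ 1/24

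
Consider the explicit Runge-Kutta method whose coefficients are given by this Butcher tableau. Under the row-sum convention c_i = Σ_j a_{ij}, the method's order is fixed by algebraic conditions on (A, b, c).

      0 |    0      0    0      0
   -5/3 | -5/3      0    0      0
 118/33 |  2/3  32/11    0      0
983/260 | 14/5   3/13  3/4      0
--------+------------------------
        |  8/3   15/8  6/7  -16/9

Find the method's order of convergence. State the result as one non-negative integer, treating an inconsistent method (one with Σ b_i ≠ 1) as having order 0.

0

b = (8/3, 15/8, 6/7, -16/9)
c = (0, -5/3, 118/33, 983/260)
Ac = (0, 0, -160/33, 657/286)
Σ b_i: 8/3·1 + 15/8·1 + 6/7·1 + (-16/9)·1 = 1825/504 ≠ 1 ⇒ order 0.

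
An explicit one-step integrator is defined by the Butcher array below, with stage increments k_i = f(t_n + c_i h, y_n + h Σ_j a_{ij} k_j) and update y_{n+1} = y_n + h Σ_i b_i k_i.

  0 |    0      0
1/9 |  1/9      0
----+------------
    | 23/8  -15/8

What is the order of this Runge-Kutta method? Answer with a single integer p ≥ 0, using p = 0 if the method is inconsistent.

1

b = (23/8, -15/8)
c = (0, 1/9)
Σ b_i: 23/8·1 + (-15/8)·1 = 1 ✓
b·c: (-15/8)·1/9 = -5/24 ≠ 1/2 ⇒ order 1.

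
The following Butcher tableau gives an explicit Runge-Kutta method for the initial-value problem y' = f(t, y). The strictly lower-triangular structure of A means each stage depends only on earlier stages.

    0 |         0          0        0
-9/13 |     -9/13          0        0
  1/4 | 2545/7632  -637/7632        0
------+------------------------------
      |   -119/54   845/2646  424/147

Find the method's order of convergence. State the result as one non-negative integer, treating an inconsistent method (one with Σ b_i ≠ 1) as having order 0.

3

b = (-119/54, 845/2646, 424/147)
c = (0, -9/13, 1/4)
Ac = (0, 0, 49/848)
Σ b_i: (-119/54)·1 + 845/2646·1 + 424/147·1 = 1 ✓
b·c: 845/2646·(-9/13) + 424/147·1/4 = 1/2 ✓
b·c²: 845/2646·81/169 + 424/147·1/16 = 1/3 ✓
b·Ac: 424/147·49/848 = 1/6 ✓; 3 stages ⇒ order 3.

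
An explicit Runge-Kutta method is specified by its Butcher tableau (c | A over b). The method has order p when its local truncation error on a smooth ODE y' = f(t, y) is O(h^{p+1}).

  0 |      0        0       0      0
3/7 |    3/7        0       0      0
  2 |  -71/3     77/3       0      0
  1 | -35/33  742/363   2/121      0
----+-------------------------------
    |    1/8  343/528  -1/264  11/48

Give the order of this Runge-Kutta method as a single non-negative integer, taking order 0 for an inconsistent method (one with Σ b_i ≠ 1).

4

b = (1/8, 343/528, -1/264, 11/48)
c = (0, 3/7, 2, 1)
Ac = (0, 0, 11, 10/11)
Σ b_i: 1/8·1 + 343/528·1 + (-1/264)·1 + 11/48·1 = 1 ✓
b·c: 343/528·3/7 + (-1/264)·2 + 11/48·1 = 1/2 ✓
b·c²: 343/528·9/49 + (-1/264)·4 + 11/48·1 = 1/3 ✓
b·Ac: (-1/264)·11 + 11/48·10/11 = 1/6 ✓
b·c³: 343/528·27/343 + (-1/264)·8 + 11/48·1 = 1/4 ✓
b·(c∘Ac): (-1/264)·22 + 11/48·10/11 = 1/8 ✓
b·Ac²: (-1/264)·33/7 + 11/48·34/77 = 1/12 ✓
b·A²c: 11/48·2/11 = 1/24 ✓; 4 stages ⇒ order 4.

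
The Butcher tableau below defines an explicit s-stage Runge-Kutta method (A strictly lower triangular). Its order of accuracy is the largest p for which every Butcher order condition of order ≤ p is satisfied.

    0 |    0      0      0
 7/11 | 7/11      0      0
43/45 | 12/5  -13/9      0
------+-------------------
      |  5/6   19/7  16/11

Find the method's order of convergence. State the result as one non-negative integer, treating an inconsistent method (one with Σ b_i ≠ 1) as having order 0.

b = (5/6, 19/7, 16/11)
c = (0, 7/11, 43/45)
Ac = (0, 0, -91/99)
Σ b_i: 5/6·1 + 19/7·1 + 16/11·1 = 2311/462 ≠ 1 ⇒ order 0.

0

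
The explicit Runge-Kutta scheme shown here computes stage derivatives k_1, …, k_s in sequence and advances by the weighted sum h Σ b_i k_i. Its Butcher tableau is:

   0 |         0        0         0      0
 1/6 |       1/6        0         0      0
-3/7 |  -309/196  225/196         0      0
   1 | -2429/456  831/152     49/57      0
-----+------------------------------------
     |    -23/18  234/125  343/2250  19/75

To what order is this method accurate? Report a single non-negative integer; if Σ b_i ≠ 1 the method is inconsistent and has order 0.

4

b = (-23/18, 234/125, 343/2250, 19/75)
c = (0, 1/6, -3/7, 1)
Ac = (0, 0, 75/392, 165/304)
Σ b_i: (-23/18)·1 + 234/125·1 + 343/2250·1 + 19/75·1 = 1 ✓
b·c: 234/125·1/6 + 343/2250·(-3/7) + 19/75·1 = 1/2 ✓
b·c²: 234/125·1/36 + 343/2250·9/49 + 19/75·1 = 1/3 ✓
b·Ac: 343/2250·75/392 + 19/75·165/304 = 1/6 ✓
b·c³: 234/125·1/216 + 343/2250·(-27/343) + 19/75·1 = 1/4 ✓
b·(c∘Ac): 343/2250·(-225/2744) + 19/75·165/304 = 1/8 ✓
b·Ac²: 343/2250·25/784 + 19/75·565/1824 = 1/12 ✓
b·A²c: 19/75·25/152 = 1/24 ✓; 4 stages ⇒ order 4.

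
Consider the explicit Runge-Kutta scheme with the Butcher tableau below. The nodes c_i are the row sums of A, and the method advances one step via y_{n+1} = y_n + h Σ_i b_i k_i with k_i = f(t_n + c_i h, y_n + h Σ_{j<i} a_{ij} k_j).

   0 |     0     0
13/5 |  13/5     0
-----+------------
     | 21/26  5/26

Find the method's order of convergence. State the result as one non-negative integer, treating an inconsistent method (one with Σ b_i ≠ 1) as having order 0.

b = (21/26, 5/26)
c = (0, 13/5)
Σ b_i: 21/26·1 + 5/26·1 = 1 ✓
b·c: 5/26·13/5 = 1/2 ✓; 2 stages ⇒ order 2.

2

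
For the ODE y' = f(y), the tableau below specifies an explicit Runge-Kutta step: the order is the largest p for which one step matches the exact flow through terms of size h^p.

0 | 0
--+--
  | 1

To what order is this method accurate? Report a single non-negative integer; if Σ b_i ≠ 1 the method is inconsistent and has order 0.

b = (1)
c = (0)
Σ b_i: 1·1 = 1 ✓; 1 stage ⇒ order 1.

1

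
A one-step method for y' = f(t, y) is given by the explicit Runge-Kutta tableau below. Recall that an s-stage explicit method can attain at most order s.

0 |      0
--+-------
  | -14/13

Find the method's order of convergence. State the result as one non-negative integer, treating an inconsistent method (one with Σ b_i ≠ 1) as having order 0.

b = (-14/13)
c = (0)
Σ b_i: (-14/13)·1 = -14/13 ≠ 1 ⇒ order 0.

0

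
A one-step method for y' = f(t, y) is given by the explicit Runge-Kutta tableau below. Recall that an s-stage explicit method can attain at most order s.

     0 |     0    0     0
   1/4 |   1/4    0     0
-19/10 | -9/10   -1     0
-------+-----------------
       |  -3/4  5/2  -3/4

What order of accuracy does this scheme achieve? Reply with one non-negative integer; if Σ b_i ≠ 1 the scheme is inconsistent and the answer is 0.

1

b = (-3/4, 5/2, -3/4)
c = (0, 1/4, -19/10)
Ac = (0, 0, -1/4)
Σ b_i: (-3/4)·1 + 5/2·1 + (-3/4)·1 = 1 ✓
b·c: 5/2·1/4 + (-3/4)·(-19/10) = 41/20 ≠ 1/2 ⇒ order 1.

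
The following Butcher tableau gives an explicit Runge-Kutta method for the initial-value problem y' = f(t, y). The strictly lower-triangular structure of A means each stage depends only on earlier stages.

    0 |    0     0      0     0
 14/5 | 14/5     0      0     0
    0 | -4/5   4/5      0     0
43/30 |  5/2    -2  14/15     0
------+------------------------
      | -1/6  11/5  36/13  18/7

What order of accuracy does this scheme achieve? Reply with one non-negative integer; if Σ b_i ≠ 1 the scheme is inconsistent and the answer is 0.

0

b = (-1/6, 11/5, 36/13, 18/7)
c = (0, 14/5, 0, 43/30)
Ac = (0, 0, 56/25, -28/5)
Σ b_i: (-1/6)·1 + 11/5·1 + 36/13·1 + 18/7·1 = 20131/2730 ≠ 1 ⇒ order 0.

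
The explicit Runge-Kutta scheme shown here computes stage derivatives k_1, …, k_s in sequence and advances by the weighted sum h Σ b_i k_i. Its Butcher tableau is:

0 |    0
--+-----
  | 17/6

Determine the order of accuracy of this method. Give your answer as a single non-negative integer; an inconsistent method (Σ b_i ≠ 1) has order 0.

b = (17/6)
c = (0)
Σ b_i: 17/6·1 = 17/6 ≠ 1 ⇒ order 0.

0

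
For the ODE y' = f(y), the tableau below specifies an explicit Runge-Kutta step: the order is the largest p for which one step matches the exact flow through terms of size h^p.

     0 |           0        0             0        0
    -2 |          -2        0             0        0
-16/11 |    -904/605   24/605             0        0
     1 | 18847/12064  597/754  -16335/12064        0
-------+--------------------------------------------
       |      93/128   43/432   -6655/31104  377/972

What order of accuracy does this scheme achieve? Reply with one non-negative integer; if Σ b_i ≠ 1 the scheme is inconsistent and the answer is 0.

4

b = (93/128, 43/432, -6655/31104, 377/972)
c = (0, -2, -16/11, 1)
Ac = (0, 0, -48/605, 291/754)
Σ b_i: 93/128·1 + 43/432·1 + (-6655/31104)·1 + 377/972·1 = 1 ✓
b·c: 43/432·(-2) + (-6655/31104)·(-16/11) + 377/972·1 = 1/2 ✓
b·c²: 43/432·4 + (-6655/31104)·256/121 + 377/972·1 = 1/3 ✓
b·Ac: (-6655/31104)·(-48/605) + 377/972·291/754 = 1/6 ✓
b·c³: 43/432·(-8) + (-6655/31104)·(-4096/1331) + 377/972·1 = 1/4 ✓
b·(c∘Ac): (-6655/31104)·768/6655 + 377/972·291/754 = 1/8 ✓
b·Ac²: (-6655/31104)·96/605 + 377/972·114/377 = 1/12 ✓
b·A²c: 377/972·81/754 = 1/24 ✓; 4 stages ⇒ order 4.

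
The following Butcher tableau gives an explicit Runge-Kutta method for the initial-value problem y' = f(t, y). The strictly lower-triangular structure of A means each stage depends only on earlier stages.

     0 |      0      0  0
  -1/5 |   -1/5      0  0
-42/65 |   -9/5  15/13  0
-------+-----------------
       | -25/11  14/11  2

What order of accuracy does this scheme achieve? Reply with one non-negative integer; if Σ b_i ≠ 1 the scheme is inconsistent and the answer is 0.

1

b = (-25/11, 14/11, 2)
c = (0, -1/5, -42/65)
Ac = (0, 0, -3/13)
Σ b_i: (-25/11)·1 + 14/11·1 + 2·1 = 1 ✓
b·c: 14/11·(-1/5) + 2·(-42/65) = -1106/715 ≠ 1/2 ⇒ order 1.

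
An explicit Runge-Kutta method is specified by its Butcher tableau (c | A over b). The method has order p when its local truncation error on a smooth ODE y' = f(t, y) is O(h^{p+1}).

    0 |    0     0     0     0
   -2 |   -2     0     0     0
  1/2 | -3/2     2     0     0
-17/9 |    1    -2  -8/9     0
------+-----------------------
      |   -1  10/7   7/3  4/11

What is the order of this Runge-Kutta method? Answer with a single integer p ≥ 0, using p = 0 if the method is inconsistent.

0

b = (-1, 10/7, 7/3, 4/11)
c = (0, -2, 1/2, -17/9)
Ac = (0, 0, -4, 32/9)
Σ b_i: (-1)·1 + 10/7·1 + 7/3·1 + 4/11·1 = 722/231 ≠ 1 ⇒ order 0.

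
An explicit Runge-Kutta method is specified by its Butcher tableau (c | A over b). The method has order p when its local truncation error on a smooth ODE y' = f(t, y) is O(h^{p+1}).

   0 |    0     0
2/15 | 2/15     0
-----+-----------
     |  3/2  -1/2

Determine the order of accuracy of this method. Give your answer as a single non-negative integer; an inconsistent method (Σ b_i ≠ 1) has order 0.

b = (3/2, -1/2)
c = (0, 2/15)
Σ b_i: 3/2·1 + (-1/2)·1 = 1 ✓
b·c: (-1/2)·2/15 = -1/15 ≠ 1/2 ⇒ order 1.

1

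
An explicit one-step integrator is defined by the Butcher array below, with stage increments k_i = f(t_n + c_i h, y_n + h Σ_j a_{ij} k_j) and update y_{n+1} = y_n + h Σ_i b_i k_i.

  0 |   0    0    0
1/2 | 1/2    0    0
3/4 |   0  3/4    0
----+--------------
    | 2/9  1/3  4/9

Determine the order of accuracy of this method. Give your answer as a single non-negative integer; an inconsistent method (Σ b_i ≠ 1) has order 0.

3

b = (2/9, 1/3, 4/9)
c = (0, 1/2, 3/4)
Ac = (0, 0, 3/8)
Σ b_i: 2/9·1 + 1/3·1 + 4/9·1 = 1 ✓
b·c: 1/3·1/2 + 4/9·3/4 = 1/2 ✓
b·c²: 1/3·1/4 + 4/9·9/16 = 1/3 ✓
b·Ac: 4/9·3/8 = 1/6 ✓; 3 stages ⇒ order 3.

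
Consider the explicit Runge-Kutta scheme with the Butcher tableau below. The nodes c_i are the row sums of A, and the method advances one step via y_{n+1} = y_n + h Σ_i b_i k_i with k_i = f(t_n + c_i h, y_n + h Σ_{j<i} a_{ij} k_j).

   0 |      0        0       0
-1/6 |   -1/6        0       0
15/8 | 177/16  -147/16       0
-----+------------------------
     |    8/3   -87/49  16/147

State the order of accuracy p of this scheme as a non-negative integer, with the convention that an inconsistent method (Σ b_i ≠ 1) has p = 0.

3

b = (8/3, -87/49, 16/147)
c = (0, -1/6, 15/8)
Ac = (0, 0, 49/32)
Σ b_i: 8/3·1 + (-87/49)·1 + 16/147·1 = 1 ✓
b·c: (-87/49)·(-1/6) + 16/147·15/8 = 1/2 ✓
b·c²: (-87/49)·1/36 + 16/147·225/64 = 1/3 ✓
b·Ac: 16/147·49/32 = 1/6 ✓; 3 stages ⇒ order 3.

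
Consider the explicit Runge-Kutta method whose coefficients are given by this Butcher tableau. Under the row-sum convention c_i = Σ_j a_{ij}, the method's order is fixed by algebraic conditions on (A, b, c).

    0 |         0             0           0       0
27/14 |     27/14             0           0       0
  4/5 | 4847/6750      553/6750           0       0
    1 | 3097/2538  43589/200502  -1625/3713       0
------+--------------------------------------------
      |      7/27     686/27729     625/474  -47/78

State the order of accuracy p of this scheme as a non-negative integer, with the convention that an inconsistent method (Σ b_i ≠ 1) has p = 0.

4

b = (7/27, 686/27729, 625/474, -47/78)
c = (0, 27/14, 4/5, 1)
Ac = (0, 0, 79/500, 13/188)
Σ b_i: 7/27·1 + 686/27729·1 + 625/474·1 + (-47/78)·1 = 1 ✓
b·c: 686/27729·27/14 + 625/474·4/5 + (-47/78)·1 = 1/2 ✓
b·c²: 686/27729·729/196 + 625/474·16/25 + (-47/78)·1 = 1/3 ✓
b·Ac: 625/474·79/500 + (-47/78)·13/188 = 1/6 ✓
b·c³: 686/27729·19683/2744 + 625/474·64/125 + (-47/78)·1 = 1/4 ✓
b·(c∘Ac): 625/474·79/625 + (-47/78)·13/188 = 1/8 ✓
b·Ac²: 625/474·2133/7000 + (-47/78)·1391/2632 = 1/12 ✓
b·A²c: (-47/78)·(-13/188) = 1/24 ✓; 4 stages ⇒ order 4.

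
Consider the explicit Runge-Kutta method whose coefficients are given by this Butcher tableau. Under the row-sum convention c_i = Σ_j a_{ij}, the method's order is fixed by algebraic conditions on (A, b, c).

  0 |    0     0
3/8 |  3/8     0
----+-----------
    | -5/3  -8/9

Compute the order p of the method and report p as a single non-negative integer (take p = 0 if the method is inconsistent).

0

b = (-5/3, -8/9)
c = (0, 3/8)
Σ b_i: (-5/3)·1 + (-8/9)·1 = -23/9 ≠ 1 ⇒ order 0.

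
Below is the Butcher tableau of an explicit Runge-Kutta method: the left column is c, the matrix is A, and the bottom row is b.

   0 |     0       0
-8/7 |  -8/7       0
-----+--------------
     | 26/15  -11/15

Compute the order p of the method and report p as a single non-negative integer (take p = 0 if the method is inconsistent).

1

b = (26/15, -11/15)
c = (0, -8/7)
Σ b_i: 26/15·1 + (-11/15)·1 = 1 ✓
b·c: (-11/15)·(-8/7) = 88/105 ≠ 1/2 ⇒ order 1.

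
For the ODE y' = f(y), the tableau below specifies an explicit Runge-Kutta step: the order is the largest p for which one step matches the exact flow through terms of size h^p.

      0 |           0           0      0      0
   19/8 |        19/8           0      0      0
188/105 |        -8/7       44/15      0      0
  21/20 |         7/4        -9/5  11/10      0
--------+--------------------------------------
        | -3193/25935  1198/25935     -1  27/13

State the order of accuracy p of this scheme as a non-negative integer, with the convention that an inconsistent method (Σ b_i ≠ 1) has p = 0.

b = (-3193/25935, 1198/25935, -1, 27/13)
c = (0, 19/8, 188/105, 21/20)
Ac = (0, 0, 209/30, -9683/4200)
Σ b_i: (-3193/25935)·1 + 1198/25935·1 + (-1)·1 + 27/13·1 = 1 ✓
b·c: 1198/25935·19/8 + (-1)·188/105 + 27/13·21/20 = 1/2 ✓
b·c²: 1198/25935·361/64 + (-1)·35344/11025 + 27/13·441/400 = -120245/183456 ≠ 1/3 ⇒ order 2.
b·Ac: (-1)·209/30 + 27/13·(-9683/4200) = -641821/54600 ≠ 1/6

2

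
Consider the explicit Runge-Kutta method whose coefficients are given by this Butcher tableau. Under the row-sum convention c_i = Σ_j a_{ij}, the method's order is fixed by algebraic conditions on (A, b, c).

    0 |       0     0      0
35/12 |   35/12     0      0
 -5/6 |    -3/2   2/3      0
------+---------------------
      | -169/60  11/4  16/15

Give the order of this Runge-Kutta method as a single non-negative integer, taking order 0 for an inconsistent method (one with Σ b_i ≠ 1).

b = (-169/60, 11/4, 16/15)
c = (0, 35/12, -5/6)
Ac = (0, 0, 35/18)
Σ b_i: (-169/60)·1 + 11/4·1 + 16/15·1 = 1 ✓
b·c: 11/4·35/12 + 16/15·(-5/6) = 1027/144 ≠ 1/2 ⇒ order 1.

1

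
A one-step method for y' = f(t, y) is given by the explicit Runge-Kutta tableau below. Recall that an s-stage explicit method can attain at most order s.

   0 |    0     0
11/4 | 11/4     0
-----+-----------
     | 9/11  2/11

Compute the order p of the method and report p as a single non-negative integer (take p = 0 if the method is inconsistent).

b = (9/11, 2/11)
c = (0, 11/4)
Σ b_i: 9/11·1 + 2/11·1 = 1 ✓
b·c: 2/11·11/4 = 1/2 ✓; 2 stages ⇒ order 2.

2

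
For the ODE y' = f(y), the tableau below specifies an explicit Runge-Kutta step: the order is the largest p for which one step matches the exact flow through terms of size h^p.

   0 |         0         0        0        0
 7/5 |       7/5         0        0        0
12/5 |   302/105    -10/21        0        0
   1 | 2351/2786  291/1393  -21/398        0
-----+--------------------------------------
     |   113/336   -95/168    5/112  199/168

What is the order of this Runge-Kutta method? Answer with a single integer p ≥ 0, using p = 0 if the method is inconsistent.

b = (113/336, -95/168, 5/112, 199/168)
c = (0, 7/5, 12/5, 1)
Ac = (0, 0, -2/3, 33/199)
Σ b_i: 113/336·1 + (-95/168)·1 + 5/112·1 + 199/168·1 = 1 ✓
b·c: (-95/168)·7/5 + 5/112·12/5 + 199/168·1 = 1/2 ✓
b·c²: (-95/168)·49/25 + 5/112·144/25 + 199/168·1 = 1/3 ✓
b·Ac: 5/112·(-2/3) + 199/168·33/199 = 1/6 ✓
b·c³: (-95/168)·343/125 + 5/112·1728/125 + 199/168·1 = 1/4 ✓
b·(c∘Ac): 5/112·(-8/5) + 199/168·33/199 = 1/8 ✓
b·Ac²: 5/112·(-14/15) + 199/168·21/199 = 1/12 ✓
b·A²c: 199/168·7/199 = 1/24 ✓; 4 stages ⇒ order 4.

4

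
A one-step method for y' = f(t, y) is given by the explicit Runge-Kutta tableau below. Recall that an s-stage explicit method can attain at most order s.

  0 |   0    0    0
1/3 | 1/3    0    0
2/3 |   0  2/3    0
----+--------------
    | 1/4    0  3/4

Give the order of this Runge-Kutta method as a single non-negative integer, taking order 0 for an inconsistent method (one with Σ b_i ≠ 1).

b = (1/4, 0, 3/4)
c = (0, 1/3, 2/3)
Ac = (0, 0, 2/9)
Σ b_i: 1/4·1 + 3/4·1 = 1 ✓
b·c: 3/4·2/3 = 1/2 ✓
b·c²: 3/4·4/9 = 1/3 ✓
b·Ac: 3/4·2/9 = 1/6 ✓; 3 stages ⇒ order 3.

3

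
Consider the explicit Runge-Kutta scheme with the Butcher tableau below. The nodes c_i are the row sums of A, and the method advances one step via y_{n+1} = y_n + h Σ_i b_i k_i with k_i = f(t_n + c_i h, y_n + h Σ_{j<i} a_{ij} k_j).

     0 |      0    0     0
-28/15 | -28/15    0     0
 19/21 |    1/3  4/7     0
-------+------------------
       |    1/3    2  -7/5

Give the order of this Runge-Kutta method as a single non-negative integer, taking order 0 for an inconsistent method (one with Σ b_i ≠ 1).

0

b = (1/3, 2, -7/5)
c = (0, -28/15, 19/21)
Ac = (0, 0, -16/15)
Σ b_i: 1/3·1 + 2·1 + (-7/5)·1 = 14/15 ≠ 1 ⇒ order 0.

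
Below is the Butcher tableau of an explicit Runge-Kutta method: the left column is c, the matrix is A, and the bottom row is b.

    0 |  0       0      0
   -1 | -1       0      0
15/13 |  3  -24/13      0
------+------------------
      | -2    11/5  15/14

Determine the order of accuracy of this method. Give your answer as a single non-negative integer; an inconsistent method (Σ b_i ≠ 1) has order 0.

0

b = (-2, 11/5, 15/14)
c = (0, -1, 15/13)
Ac = (0, 0, 24/13)
Σ b_i: (-2)·1 + 11/5·1 + 15/14·1 = 89/70 ≠ 1 ⇒ order 0.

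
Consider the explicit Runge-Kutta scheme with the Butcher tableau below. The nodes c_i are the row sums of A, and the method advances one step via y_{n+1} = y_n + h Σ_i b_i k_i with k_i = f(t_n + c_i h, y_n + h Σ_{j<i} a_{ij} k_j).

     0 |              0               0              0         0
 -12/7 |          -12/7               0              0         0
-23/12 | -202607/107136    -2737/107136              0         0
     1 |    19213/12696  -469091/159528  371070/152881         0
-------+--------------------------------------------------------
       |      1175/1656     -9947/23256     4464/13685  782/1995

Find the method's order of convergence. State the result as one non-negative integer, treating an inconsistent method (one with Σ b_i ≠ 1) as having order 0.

b = (1175/1656, -9947/23256, 4464/13685, 782/1995)
c = (0, -12/7, -23/12, 1)
Ac = (0, 0, 391/8928, 152/391)
Σ b_i: 1175/1656·1 + (-9947/23256)·1 + 4464/13685·1 + 782/1995·1 = 1 ✓
b·c: (-9947/23256)·(-12/7) + 4464/13685·(-23/12) + 782/1995·1 = 1/2 ✓
b·c²: (-9947/23256)·144/49 + 4464/13685·529/144 + 782/1995·1 = 1/3 ✓
b·Ac: 4464/13685·391/8928 + 782/1995·152/391 = 1/6 ✓
b·c³: (-9947/23256)·(-1728/343) + 4464/13685·(-12167/1728) + 782/1995·1 = 1/4 ✓
b·(c∘Ac): 4464/13685·(-8993/107136) + 782/1995·152/391 = 1/8 ✓
b·Ac²: 4464/13685·(-391/5208) + 782/1995·6023/21896 = 1/12 ✓
b·A²c: 782/1995·665/6256 = 1/24 ✓; 4 stages ⇒ order 4.

4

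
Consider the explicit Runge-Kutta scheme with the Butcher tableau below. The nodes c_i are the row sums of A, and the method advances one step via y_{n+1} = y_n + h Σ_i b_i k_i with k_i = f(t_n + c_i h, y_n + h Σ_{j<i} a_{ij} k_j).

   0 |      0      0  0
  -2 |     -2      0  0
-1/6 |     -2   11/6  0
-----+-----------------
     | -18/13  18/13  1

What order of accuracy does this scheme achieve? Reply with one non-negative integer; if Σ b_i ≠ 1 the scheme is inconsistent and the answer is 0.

1

b = (-18/13, 18/13, 1)
c = (0, -2, -1/6)
Ac = (0, 0, -11/3)
Σ b_i: (-18/13)·1 + 18/13·1 + 1·1 = 1 ✓
b·c: 18/13·(-2) + 1·(-1/6) = -229/78 ≠ 1/2 ⇒ order 1.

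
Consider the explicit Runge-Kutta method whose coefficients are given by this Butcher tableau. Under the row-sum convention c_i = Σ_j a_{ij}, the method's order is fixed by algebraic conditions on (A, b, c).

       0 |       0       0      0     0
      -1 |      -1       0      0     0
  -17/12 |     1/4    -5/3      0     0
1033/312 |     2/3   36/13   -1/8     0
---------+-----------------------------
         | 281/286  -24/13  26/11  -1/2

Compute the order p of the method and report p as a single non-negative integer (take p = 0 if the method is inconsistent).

1

b = (281/286, -24/13, 26/11, -1/2)
c = (0, -1, -17/12, 1033/312)
Ac = (0, 0, 5/3, -3235/1248)
Σ b_i: 281/286·1 + (-24/13)·1 + 26/11·1 + (-1/2)·1 = 1 ✓
b·c: (-24/13)·(-1) + 26/11·(-17/12) + (-1/2)·1033/312 = -7225/2288 ≠ 1/2 ⇒ order 1.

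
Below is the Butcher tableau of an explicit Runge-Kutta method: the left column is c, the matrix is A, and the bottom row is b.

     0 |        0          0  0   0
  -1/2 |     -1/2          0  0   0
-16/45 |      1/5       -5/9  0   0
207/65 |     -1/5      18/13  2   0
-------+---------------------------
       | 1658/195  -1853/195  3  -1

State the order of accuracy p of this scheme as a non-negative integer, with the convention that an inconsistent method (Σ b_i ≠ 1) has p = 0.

2

b = (1658/195, -1853/195, 3, -1)
c = (0, -1/2, -16/45, 207/65)
Ac = (0, 0, 5/18, -821/585)
Σ b_i: 1658/195·1 + (-1853/195)·1 + 3·1 + (-1)·1 = 1 ✓
b·c: (-1853/195)·(-1/2) + 3·(-16/45) + (-1)·207/65 = 1/2 ✓
b·c²: (-1853/195)·1/4 + 3·256/2025 + (-1)·42849/4225 = -5538641/456300 ≠ 1/3 ⇒ order 2.
b·Ac: 3·5/18 + (-1)·(-821/585) = 2617/1170 ≠ 1/6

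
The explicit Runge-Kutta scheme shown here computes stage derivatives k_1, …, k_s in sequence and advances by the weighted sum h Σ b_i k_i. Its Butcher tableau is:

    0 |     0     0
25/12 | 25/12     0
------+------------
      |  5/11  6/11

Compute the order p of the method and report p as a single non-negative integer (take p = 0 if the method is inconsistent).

1

b = (5/11, 6/11)
c = (0, 25/12)
Σ b_i: 5/11·1 + 6/11·1 = 1 ✓
b·c: 6/11·25/12 = 25/22 ≠ 1/2 ⇒ order 1.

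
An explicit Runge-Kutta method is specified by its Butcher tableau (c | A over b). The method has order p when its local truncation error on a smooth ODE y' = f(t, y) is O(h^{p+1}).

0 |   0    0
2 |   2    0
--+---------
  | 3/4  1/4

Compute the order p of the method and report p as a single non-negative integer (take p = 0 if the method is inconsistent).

b = (3/4, 1/4)
c = (0, 2)
Σ b_i: 3/4·1 + 1/4·1 = 1 ✓
b·c: 1/4·2 = 1/2 ✓; 2 stages ⇒ order 2.

2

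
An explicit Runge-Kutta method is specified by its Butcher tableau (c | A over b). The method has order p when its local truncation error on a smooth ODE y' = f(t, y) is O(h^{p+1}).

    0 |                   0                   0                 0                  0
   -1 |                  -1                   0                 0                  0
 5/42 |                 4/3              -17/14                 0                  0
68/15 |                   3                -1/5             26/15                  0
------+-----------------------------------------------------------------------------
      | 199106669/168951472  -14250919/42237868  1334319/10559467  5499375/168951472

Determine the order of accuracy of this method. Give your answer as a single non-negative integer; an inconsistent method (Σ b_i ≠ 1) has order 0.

b = (199106669/168951472, -14250919/42237868, 1334319/10559467, 5499375/168951472)
c = (0, -1, 5/42, 68/15)
Ac = (0, 0, 17/14, 128/315)
Σ b_i: 199106669/168951472·1 + (-14250919/42237868)·1 + 1334319/10559467·1 + 5499375/168951472·1 = 1 ✓
b·c: (-14250919/42237868)·(-1) + 1334319/10559467·5/42 + 5499375/168951472·68/15 = 1/2 ✓
b·c²: (-14250919/42237868)·1 + 1334319/10559467·25/1764 + 5499375/168951472·4624/225 = 1/3 ✓
b·Ac: 1334319/10559467·17/14 + 5499375/168951472·128/315 = 1/6 ✓
b·c³: (-14250919/42237868)·(-1) + 1334319/10559467·125/74088 + 5499375/168951472·314432/3375 = 17935758899/5321971368 ≠ 1/4 ⇒ order 3.
b·(c∘Ac): 1334319/10559467·85/588 + 5499375/168951472·8704/4725 = 29737505/380140812 ≠ 1/8
b·Ac²: 1334319/10559467·(-17/14) + 5499375/168951472·(-2321/13230) = -3387975287/21287885472 ≠ 1/12
b·A²c: 5499375/168951472·221/105 = 11574875/168951472 ≠ 1/24

3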